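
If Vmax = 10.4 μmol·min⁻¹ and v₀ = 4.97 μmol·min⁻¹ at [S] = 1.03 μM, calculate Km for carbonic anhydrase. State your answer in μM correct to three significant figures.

1.13 μM

From v = Vmax[S]/(Km+[S]), Km = [S](Vmax − v)/v.
Km = 1.03 × (10.4 − 4.97) / 4.97 = 5.593/4.97 = 1.13 μM.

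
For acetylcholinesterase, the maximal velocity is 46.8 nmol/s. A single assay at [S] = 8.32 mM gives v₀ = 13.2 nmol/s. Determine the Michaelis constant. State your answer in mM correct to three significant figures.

From v = Vmax[S]/(Km+[S]), Km = [S](Vmax − v)/v.
Km = 8.32 × (46.8 − 13.2) / 13.2 = 279.6/13.2 = 21.2 mM.

21.2 mM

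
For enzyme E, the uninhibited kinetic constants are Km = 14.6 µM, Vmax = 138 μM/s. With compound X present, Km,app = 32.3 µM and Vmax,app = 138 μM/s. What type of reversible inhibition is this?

Km increases (14.6 → 32.3 µM) while Vmax is unchanged — the hallmark of competitive inhibition.

competitive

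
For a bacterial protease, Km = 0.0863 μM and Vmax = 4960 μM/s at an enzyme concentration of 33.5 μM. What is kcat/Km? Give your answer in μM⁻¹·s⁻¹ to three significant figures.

kcat = Vmax/[E]total = 4960/33.5 = 148 s⁻¹.
kcat/Km = 148/0.0863 = 1720 μM⁻¹·s⁻¹.

1720 μM⁻¹·s⁻¹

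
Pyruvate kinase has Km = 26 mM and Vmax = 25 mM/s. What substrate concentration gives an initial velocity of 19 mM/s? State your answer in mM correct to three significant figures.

82.3 mM

The required fractional saturation is v/Vmax = 19/25 = 0.7600.
Then [S]/(Km+[S]) = 0.7600 ⇒ [S] = 26 × 0.7600/(1 − 0.7600) = 82.3 mM.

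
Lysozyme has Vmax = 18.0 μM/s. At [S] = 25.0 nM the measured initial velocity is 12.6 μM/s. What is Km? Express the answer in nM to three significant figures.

From v = Vmax[S]/(Km+[S]), Km = [S](Vmax − v)/v.
Km = 25.0 × (18.0 − 12.6) / 12.6 = 135.0/12.6 = 10.7 nM.

10.7 nM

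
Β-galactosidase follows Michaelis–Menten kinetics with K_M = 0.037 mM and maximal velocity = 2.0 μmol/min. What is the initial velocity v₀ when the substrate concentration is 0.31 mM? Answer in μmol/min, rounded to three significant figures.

1.79 μmol/min

[S]/(Km+[S]) = 0.31/0.3470 = 0.8934, the fractional saturation.
v = 0.8934 × Vmax = 0.8934 × 2.0 = 1.79 μmol/min.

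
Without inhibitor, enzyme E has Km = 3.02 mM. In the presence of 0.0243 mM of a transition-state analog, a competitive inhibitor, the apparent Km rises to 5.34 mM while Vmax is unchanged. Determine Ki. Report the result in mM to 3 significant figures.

Competitive: Km,app = α·Km with α = 1 + [I]/Ki.
α = Km,app/Km = 5.34/3.02 = 1.768.
Since α = 1 + [I]/Ki, [I]/Ki = 1.768 − 1 = 0.7682 and Ki = 0.0243/0.7682 = 0.0316 mM.

0.0316 mM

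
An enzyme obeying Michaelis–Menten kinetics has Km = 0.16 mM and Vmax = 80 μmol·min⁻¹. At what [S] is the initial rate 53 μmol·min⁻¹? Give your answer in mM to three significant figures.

The required fractional saturation is v/Vmax = 53/80 = 0.6625.
Then [S]/(Km+[S]) = 0.6625 ⇒ [S] = 0.16 × 0.6625/(1 − 0.6625) = 0.314 mM.

0.314 mM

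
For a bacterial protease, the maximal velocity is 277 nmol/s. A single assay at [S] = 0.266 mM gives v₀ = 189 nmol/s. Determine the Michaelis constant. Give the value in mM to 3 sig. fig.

From v = Vmax[S]/(Km+[S]), Km = [S](Vmax − v)/v.
Km = 0.266 × (277 − 189) / 189 = 23.41/189 = 0.124 mM.

0.124 mM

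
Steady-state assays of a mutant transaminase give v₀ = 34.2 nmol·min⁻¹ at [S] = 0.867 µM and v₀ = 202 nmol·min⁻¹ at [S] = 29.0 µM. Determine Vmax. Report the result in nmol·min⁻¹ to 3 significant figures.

238 nmol·min⁻¹

In reciprocal form, 1/v = (Km/Vmax)·(1/[S]) + 1/Vmax. The two points give (1/[S], 1/v) = (1.153, 0.02924) and (0.03448, 0.004950).
Slope = (0.02924 − 0.004950)/(1.153 − 0.03448) = 0.02171; intercept = 0.02924 − 0.02171×1.153 = 0.004202.
Vmax = 1/intercept = 238 nmol·min⁻¹; Km = slope × Vmax = 0.02171 × 238 = 5.17 µM.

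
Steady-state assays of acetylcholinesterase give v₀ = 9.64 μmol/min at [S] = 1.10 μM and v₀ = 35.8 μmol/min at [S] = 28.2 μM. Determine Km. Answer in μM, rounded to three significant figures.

From v = Vmax[S]/(Km+[S]), each point gives Vmax = v(Km+[S])/[S].
Equating: 9.64(Km+1.10)/1.10 = 35.8(Km+28.2)/28.2.
8.764·Km + 9.64 = 1.270·Km + 35.8, so (8.764 − 1.270)·Km = 35.8 − 9.64.
Km = 26.16/7.494 = 3.49 μM; then Vmax = 9.64(3.49+1.10)/1.10 = 40.2 μmol/min.

3.49 μM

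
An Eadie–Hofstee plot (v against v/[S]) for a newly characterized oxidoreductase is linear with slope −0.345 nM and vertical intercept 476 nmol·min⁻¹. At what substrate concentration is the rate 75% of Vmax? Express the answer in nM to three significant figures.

The Eadie–Hofstee slope gives Km = 0.345 nM (slope = −Km).
v/Vmax = [S]/(Km+[S]) = 0.75 ⇒ [S] = Km·0.75/(1−0.75) = 0.345 × 3.000 = 1.03 nM.

1.03 nM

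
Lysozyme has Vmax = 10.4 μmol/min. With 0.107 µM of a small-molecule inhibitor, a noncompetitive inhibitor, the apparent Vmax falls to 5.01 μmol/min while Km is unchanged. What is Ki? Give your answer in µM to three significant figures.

0.0995 µM

Noncompetitive: Vmax,app = Vmax/α with α = 1 + [I]/Ki.
α = Vmax/Vmax,app = 10.4/5.01 = 2.076.
Since α = 1 + [I]/Ki, [I]/Ki = 2.076 − 1 = 1.076 and Ki = 0.107/1.076 = 0.0995 µM.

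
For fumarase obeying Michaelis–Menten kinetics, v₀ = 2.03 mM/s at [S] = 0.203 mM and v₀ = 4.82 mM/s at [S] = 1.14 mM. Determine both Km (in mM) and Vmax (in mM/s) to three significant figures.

Km = 0.483 mM; Vmax = 6.86 mM/s

In reciprocal form, 1/v = (Km/Vmax)·(1/[S]) + 1/Vmax. The two points give (1/[S], 1/v) = (4.926, 0.4926) and (0.8772, 0.2075).
Slope = (0.4926 − 0.2075)/(4.926 − 0.8772) = 0.07042; intercept = 0.4926 − 0.07042×4.926 = 0.1457.
Vmax = 1/intercept = 6.86 mM/s; Km = slope × Vmax = 0.07042 × 6.86 = 0.483 mM.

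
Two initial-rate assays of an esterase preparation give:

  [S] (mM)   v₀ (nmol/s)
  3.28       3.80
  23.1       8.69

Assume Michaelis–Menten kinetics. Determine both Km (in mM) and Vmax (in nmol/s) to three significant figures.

In reciprocal form, 1/v = (Km/Vmax)·(1/[S]) + 1/Vmax. The two points give (1/[S], 1/v) = (0.3049, 0.2632) and (0.04329, 0.1151).
Slope = (0.2632 − 0.1151)/(0.3049 − 0.04329) = 0.5661; intercept = 0.2632 − 0.5661×0.3049 = 0.09057.
Vmax = 1/intercept = 11.0 nmol/s; Km = slope × Vmax = 0.5661 × 11.0 = 6.25 mM.

Km = 6.25 mM; Vmax = 11.0 nmol/s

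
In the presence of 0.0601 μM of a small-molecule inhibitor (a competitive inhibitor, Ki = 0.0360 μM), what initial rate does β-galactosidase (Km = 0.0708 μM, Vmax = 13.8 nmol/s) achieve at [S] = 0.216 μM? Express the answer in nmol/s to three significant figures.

7.36 nmol/s

With α = 1 + [I]/Ki = 1 + 0.0601/0.0360 = 2.669, the competitive rate law is v = Vmax[S] / (αKm + [S]).
v = 13.8×0.216 / (2.669×0.0708 + 0.216) = 2.981/0.4050 = 7.36 nmol/s.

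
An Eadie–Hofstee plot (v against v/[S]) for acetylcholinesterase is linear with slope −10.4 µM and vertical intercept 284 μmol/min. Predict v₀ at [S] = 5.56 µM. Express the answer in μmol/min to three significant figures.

98.9 μmol/min

In the Eadie–Hofstee form v = Vmax − Km·(v/[S]), the slope is −Km and the intercept is Vmax, so Km = 10.4 µM and Vmax = 284 μmol/min.
v = 284 × 5.56/(10.4 + 5.56) = 98.9 μmol/min.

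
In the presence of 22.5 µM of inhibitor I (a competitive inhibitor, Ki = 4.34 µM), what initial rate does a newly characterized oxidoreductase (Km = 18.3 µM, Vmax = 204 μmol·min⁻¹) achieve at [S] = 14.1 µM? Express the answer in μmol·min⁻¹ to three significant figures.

With α = 1 + [I]/Ki = 1 + 22.5/4.34 = 6.184, the competitive rate law is v = Vmax[S] / (αKm + [S]).
v = 204×14.1 / (6.184×18.3 + 14.1) = 2876/127.3 = 22.6 μmol·min⁻¹.

22.6 μmol·min⁻¹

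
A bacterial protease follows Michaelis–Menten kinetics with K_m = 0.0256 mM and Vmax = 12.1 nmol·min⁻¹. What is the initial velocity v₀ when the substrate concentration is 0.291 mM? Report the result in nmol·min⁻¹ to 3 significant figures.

11.1 nmol·min⁻¹

[S]/(Km+[S]) = 0.291/0.3166 = 0.9191, the fractional saturation.
v = 0.9191 × Vmax = 0.9191 × 12.1 = 11.1 nmol·min⁻¹.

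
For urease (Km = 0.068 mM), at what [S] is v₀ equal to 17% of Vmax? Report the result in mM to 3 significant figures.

v/Vmax = [S]/(Km+[S]) = 0.17, so [S] = Km·0.17/(1 − 0.17) = 0.068 × 0.2048.
[S] = 0.0139 mM.

0.0139 mM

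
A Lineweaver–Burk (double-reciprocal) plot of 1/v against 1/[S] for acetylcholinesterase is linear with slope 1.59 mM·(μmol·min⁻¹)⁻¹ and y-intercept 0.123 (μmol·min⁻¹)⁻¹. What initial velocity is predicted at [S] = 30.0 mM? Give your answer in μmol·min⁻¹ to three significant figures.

5.68 μmol·min⁻¹

The y-intercept is 1/Vmax, so Vmax = 1/0.123 = 8.13 μmol·min⁻¹.
The slope is Km/Vmax, so Km = 1.59 × 8.13 = 12.9 mM.
Then v = 8.13 × 30.0/(12.9 + 30.0) = 5.68 μmol·min⁻¹.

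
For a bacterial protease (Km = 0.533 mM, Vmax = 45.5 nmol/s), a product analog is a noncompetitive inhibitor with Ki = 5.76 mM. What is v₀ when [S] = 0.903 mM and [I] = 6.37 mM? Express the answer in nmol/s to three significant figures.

α = 1 + [I]/Ki = 1 + 6.37/5.76 = 2.106.
For a noncompetitive inhibitor, Vmax is reduced to Vmax/α while Km is unchanged: Km,app = 0.533 mM, Vmax,app = 21.6 nmol/s.
v = Vmax,app·[S]/(Km,app + [S]) = 21.6 × 0.903/(0.533 + 0.903) = 13.6 nmol/s.

13.6 nmol/s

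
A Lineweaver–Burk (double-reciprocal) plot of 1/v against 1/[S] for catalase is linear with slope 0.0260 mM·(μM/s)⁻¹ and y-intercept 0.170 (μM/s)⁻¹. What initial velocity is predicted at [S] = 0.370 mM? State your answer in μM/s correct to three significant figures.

4.16 μM/s

The y-intercept is 1/Vmax, so Vmax = 1/0.170 = 5.88 μM/s.
The slope is Km/Vmax, so Km = 0.0260 × 5.88 = 0.153 mM.
Then v = 5.88 × 0.370/(0.153 + 0.370) = 4.16 μM/s.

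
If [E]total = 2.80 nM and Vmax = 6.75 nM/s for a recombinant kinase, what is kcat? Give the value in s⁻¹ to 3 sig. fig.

kcat = Vmax/[E]total = 6.75 nM/s / 2.80 nM = 2.41 s⁻¹.

2.41 s⁻¹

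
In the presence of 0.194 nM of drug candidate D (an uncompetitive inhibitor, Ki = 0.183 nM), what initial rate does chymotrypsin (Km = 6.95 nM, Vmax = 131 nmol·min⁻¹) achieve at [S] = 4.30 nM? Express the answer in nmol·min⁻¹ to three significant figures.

35.6 nmol·min⁻¹

α = 1 + [I]/Ki = 1 + 0.194/0.183 = 2.060.
For an uncompetitive inhibitor, both parameters are divided by α, giving Vmax/α and Km/α: Km,app = 3.37 nM, Vmax,app = 63.6 nmol·min⁻¹.
v = Vmax,app·[S]/(Km,app + [S]) = 63.6 × 4.30/(3.37 + 4.30) = 35.6 nmol·min⁻¹.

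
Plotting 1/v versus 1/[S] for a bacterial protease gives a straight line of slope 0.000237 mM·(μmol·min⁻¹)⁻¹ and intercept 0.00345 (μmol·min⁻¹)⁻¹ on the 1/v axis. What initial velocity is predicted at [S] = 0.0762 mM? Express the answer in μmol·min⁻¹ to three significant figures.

152 μmol·min⁻¹

The y-intercept is 1/Vmax, so Vmax = 1/0.00345 = 290 μmol·min⁻¹.
The slope is Km/Vmax, so Km = 0.000237 × 290 = 0.0687 mM.
Then v = 290 × 0.0762/(0.0687 + 0.0762) = 152 μmol·min⁻¹.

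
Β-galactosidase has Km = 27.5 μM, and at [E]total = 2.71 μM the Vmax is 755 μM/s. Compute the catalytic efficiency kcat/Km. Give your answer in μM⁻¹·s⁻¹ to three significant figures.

10.1 μM⁻¹·s⁻¹

kcat = Vmax/[E]total = 755/2.71 = 279 s⁻¹.
kcat/Km = 279/27.5 = 10.1 μM⁻¹·s⁻¹.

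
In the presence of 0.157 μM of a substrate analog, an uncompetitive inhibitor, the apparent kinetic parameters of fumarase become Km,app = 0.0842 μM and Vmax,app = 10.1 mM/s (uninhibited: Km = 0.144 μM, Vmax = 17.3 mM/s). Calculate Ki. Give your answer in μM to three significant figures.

0.220 μM

Uncompetitive: Vmax,app = Vmax/α (and Km,app = Km/α) with α = 1 + [I]/Ki.
α = Vmax/Vmax,app = 17.3/10.1 = 1.713.
Ki = [I]/(α − 1) = 0.157/0.7129 = 0.220 μM.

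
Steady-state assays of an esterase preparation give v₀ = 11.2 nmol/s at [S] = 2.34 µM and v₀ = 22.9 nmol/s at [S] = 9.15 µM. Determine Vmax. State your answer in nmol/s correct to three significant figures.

35.7 nmol/s

From v = Vmax[S]/(Km+[S]), each point gives Vmax = v(Km+[S])/[S].
Equating: 11.2(Km+2.34)/2.34 = 22.9(Km+9.15)/9.15.
4.786·Km + 11.2 = 2.503·Km + 22.9, so (4.786 − 2.503)·Km = 22.9 − 11.2.
Km = 11.70/2.284 = 5.12 µM; then Vmax = 11.2(5.12+2.34)/2.34 = 35.7 nmol/s.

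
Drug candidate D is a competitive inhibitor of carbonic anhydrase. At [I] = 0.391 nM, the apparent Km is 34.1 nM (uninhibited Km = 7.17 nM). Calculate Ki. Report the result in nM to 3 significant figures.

0.104 nM

Competitive: Km,app = α·Km with α = 1 + [I]/Ki.
α = Km,app/Km = 34.1/7.17 = 4.756.
Ki = [I]/(α − 1) = 0.391/3.756 = 0.104 nM.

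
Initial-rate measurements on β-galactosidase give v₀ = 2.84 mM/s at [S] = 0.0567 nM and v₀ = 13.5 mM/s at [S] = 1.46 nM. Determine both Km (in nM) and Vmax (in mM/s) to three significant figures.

Km = 0.261 nM; Vmax = 15.9 mM/s

In reciprocal form, 1/v = (Km/Vmax)·(1/[S]) + 1/Vmax. The two points give (1/[S], 1/v) = (17.64, 0.3521) and (0.6849, 0.07407).
Slope = (0.3521 − 0.07407)/(17.64 − 0.6849) = 0.01640; intercept = 0.3521 − 0.01640×17.64 = 0.06284.
Vmax = 1/intercept = 15.9 mM/s; Km = slope × Vmax = 0.01640 × 15.9 = 0.261 nM.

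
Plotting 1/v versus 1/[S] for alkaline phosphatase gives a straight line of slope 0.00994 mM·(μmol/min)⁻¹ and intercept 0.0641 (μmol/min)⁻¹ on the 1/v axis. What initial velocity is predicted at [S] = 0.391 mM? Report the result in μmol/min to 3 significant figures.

11.2 μmol/min

The y-intercept is 1/Vmax, so Vmax = 1/0.0641 = 15.6 μmol/min.
The slope is Km/Vmax, so Km = 0.00994 × 15.6 = 0.155 mM.
Then v = 15.6 × 0.391/(0.155 + 0.391) = 11.2 μmol/min.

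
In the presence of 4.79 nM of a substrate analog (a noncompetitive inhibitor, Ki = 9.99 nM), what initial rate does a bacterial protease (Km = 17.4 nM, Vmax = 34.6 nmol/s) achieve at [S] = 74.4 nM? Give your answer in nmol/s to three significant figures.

19.0 nmol/s

α = 1 + [I]/Ki = 1 + 4.79/9.99 = 1.479.
For a noncompetitive inhibitor, Vmax is reduced to Vmax/α while Km is unchanged: Km,app = 17.4 nM, Vmax,app = 23.4 nmol/s.
v = Vmax,app·[S]/(Km,app + [S]) = 23.4 × 74.4/(17.4 + 74.4) = 19.0 nmol/s.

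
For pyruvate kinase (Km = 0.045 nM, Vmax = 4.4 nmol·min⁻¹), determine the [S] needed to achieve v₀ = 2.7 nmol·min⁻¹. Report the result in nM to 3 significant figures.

0.0715 nM

The required fractional saturation is v/Vmax = 2.7/4.4 = 0.6136.
Then [S]/(Km+[S]) = 0.6136 ⇒ [S] = 0.045 × 0.6136/(1 − 0.6136) = 0.0715 nM.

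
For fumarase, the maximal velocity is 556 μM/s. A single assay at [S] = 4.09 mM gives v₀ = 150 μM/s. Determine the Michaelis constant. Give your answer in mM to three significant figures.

11.1 mM

v/Vmax = 150/556 = 0.2698 = [S]/(Km+[S]).
So Km + [S] = [S]/0.2698 = 15.16 mM, giving Km = 15.16 − 4.09 = 11.1 mM.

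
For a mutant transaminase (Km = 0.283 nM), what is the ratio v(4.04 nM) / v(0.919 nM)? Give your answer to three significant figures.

1.22

Since Vmax cancels, v₂/v₁ = [S]₂(Km+[S]₁) / [S]₁(Km+[S]₂).
= 4.04×(0.283+0.919) / (0.919×(0.283+4.04)) = 4.856/3.973 = 1.22.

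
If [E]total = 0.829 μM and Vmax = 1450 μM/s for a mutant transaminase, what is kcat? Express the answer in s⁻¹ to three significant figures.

kcat = Vmax/[E]total = 1450 μM/s / 0.829 μM = 1750 s⁻¹.

1750 s⁻¹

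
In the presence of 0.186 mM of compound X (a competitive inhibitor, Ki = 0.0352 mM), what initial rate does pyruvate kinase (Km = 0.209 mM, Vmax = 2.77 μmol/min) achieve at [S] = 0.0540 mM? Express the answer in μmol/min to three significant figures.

α = 1 + [I]/Ki = 1 + 0.186/0.0352 = 6.284.
For a competitive inhibitor, Vmax is unchanged and the apparent Km becomes α·Km: Km,app = 1.31 mM, Vmax,app = 2.77 μmol/min.
v = Vmax,app·[S]/(Km,app + [S]) = 2.77 × 0.0540/(1.31 + 0.0540) = 0.109 μmol/min.

0.109 μmol/min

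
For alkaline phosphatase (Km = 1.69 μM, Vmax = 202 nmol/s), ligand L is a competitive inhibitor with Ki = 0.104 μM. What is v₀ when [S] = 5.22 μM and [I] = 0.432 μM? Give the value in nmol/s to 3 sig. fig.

75.7 nmol/s

With α = 1 + [I]/Ki = 1 + 0.432/0.104 = 5.154, the competitive rate law is v = Vmax[S] / (αKm + [S]).
v = 202×5.22 / (5.154×1.69 + 5.22) = 1054/13.93 = 75.7 nmol/s.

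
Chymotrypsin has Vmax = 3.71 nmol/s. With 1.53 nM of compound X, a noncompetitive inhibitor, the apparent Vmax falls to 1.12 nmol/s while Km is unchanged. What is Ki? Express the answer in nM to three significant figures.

0.662 nM

Noncompetitive: Vmax,app = Vmax/α with α = 1 + [I]/Ki.
α = Vmax/Vmax,app = 3.71/1.12 = 3.312.
Ki = [I]/(α − 1) = 1.53/2.312 = 0.662 nM.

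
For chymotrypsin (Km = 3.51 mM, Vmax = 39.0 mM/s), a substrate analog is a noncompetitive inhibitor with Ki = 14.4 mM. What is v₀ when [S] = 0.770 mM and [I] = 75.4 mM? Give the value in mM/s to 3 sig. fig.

1.13 mM/s

With α = 1 + [I]/Ki = 1 + 75.4/14.4 = 6.236, the noncompetitive rate law is v = (Vmax/α)·[S] / (Km + [S]).
v = (39.0/6.236)×0.770 / (3.51 + 0.770) = 4.816/4.280 = 1.13 mM/s.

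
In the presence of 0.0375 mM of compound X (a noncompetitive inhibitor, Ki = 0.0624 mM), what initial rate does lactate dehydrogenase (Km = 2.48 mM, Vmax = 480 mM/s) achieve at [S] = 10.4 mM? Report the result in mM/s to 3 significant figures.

242 mM/s

α = 1 + [I]/Ki = 1 + 0.0375/0.0624 = 1.601.
For a noncompetitive inhibitor, Vmax is reduced to Vmax/α while Km is unchanged: Km,app = 2.48 mM, Vmax,app = 300 mM/s.
v = Vmax,app·[S]/(Km,app + [S]) = 300 × 10.4/(2.48 + 10.4) = 242 mM/s.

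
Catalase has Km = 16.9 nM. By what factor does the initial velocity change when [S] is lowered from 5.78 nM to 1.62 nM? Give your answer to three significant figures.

0.343

The fractional saturations are [S]/(Km+[S]) = 5.78/22.68 = 0.2549 and 1.62/18.52 = 0.08747.
v₂/v₁ is just their ratio: 0.08747/0.2549 = 0.343.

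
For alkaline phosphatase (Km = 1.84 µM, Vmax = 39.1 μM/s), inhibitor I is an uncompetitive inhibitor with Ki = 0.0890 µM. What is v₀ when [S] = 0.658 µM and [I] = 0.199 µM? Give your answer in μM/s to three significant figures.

6.48 μM/s

α = 1 + [I]/Ki = 1 + 0.199/0.0890 = 3.236.
For an uncompetitive inhibitor, both parameters are divided by α, giving Vmax/α and Km/α: Km,app = 0.569 µM, Vmax,app = 12.1 μM/s.
v = Vmax,app·[S]/(Km,app + [S]) = 12.1 × 0.658/(0.569 + 0.658) = 6.48 μM/s.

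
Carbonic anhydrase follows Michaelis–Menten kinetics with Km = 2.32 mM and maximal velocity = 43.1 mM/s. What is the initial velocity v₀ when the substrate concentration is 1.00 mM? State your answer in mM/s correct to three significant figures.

13.0 mM/s

[S]/(Km+[S]) = 1.00/3.320 = 0.3012, the fractional saturation.
v = 0.3012 × Vmax = 0.3012 × 43.1 = 13.0 mM/s.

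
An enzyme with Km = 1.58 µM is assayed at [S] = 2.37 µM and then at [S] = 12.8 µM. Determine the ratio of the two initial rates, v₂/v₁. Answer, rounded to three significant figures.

1.48

Since Vmax cancels, v₂/v₁ = [S]₂(Km+[S]₁) / [S]₁(Km+[S]₂).
= 12.8×(1.58+2.37) / (2.37×(1.58+12.8)) = 50.56/34.08 = 1.48.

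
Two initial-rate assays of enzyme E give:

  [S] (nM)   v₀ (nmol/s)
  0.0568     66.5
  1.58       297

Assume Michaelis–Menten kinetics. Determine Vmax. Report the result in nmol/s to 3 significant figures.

341 nmol/s

In reciprocal form, 1/v = (Km/Vmax)·(1/[S]) + 1/Vmax. The two points give (1/[S], 1/v) = (17.61, 0.01504) and (0.6329, 0.003367).
Slope = (0.01504 − 0.003367)/(17.61 − 0.6329) = 0.0006876; intercept = 0.01504 − 0.0006876×17.61 = 0.002932.
Vmax = 1/intercept = 341 nmol/s; Km = slope × Vmax = 0.0006876 × 341 = 0.235 nM.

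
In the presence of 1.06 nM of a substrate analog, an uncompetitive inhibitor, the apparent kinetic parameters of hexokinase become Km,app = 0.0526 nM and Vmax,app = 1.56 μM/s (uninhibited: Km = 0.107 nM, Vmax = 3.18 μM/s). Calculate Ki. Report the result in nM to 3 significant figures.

Uncompetitive: Vmax,app = Vmax/α (and Km,app = Km/α) with α = 1 + [I]/Ki.
α = Vmax/Vmax,app = 3.18/1.56 = 2.038.
Since α = 1 + [I]/Ki, [I]/Ki = 2.038 − 1 = 1.038 and Ki = 1.06/1.038 = 1.02 nM.

1.02 nM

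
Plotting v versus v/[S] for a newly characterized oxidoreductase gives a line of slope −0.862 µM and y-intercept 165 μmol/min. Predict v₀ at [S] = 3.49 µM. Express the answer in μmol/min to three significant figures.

132 μmol/min

In the Eadie–Hofstee form v = Vmax − Km·(v/[S]), the slope is −Km and the intercept is Vmax, so Km = 0.862 µM and Vmax = 165 μmol/min.
v = 165 × 3.49/(0.862 + 3.49) = 132 μmol/min.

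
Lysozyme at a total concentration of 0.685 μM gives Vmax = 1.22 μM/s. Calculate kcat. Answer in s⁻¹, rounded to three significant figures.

1.78 s⁻¹

kcat = Vmax/[E]total = 1.22 μM/s / 0.685 μM = 1.78 s⁻¹.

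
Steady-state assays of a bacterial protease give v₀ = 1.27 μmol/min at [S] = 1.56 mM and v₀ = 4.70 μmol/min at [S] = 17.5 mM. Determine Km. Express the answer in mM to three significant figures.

From v = Vmax[S]/(Km+[S]), each point gives Vmax = v(Km+[S])/[S].
Equating: 1.27(Km+1.56)/1.56 = 4.70(Km+17.5)/17.5.
0.8141·Km + 1.27 = 0.2686·Km + 4.70, so (0.8141 − 0.2686)·Km = 4.70 − 1.27.
Km = 3.430/0.5455 = 6.29 mM; then Vmax = 1.27(6.29+1.56)/1.56 = 6.39 μmol/min.

6.29 mM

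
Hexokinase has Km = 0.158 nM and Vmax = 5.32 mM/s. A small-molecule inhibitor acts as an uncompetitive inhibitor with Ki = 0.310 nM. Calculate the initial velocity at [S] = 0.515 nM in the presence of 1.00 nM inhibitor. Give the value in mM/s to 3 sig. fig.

1.17 mM/s

With α = 1 + [I]/Ki = 1 + 1.00/0.310 = 4.226, the uncompetitive rate law is v = (Vmax/α)·[S] / (Km/α + [S]).
v = (5.32/4.226)×0.515 / (0.158/4.226 + 0.515) = 0.6483/0.5524 = 1.17 mM/s.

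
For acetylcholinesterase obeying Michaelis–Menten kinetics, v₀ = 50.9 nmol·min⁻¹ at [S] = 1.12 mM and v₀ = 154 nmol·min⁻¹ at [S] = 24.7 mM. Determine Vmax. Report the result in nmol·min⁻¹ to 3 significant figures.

170 nmol·min⁻¹

In reciprocal form, 1/v = (Km/Vmax)·(1/[S]) + 1/Vmax. The two points give (1/[S], 1/v) = (0.8929, 0.01965) and (0.04049, 0.006494).
Slope = (0.01965 − 0.006494)/(0.8929 − 0.04049) = 0.01543; intercept = 0.01965 − 0.01543×0.8929 = 0.005869.
Vmax = 1/intercept = 170 nmol·min⁻¹; Km = slope × Vmax = 0.01543 × 170 = 2.63 mM.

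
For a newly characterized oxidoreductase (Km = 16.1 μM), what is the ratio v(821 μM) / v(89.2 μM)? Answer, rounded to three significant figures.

1.16

Since Vmax cancels, v₂/v₁ = [S]₂(Km+[S]₁) / [S]₁(Km+[S]₂).
= 821×(16.1+89.2) / (89.2×(16.1+821)) = 86450/74670 = 1.16.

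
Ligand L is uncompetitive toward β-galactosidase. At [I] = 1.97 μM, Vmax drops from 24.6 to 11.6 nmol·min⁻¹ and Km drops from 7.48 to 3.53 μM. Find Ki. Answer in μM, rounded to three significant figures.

Uncompetitive: Vmax,app = Vmax/α (and Km,app = Km/α) with α = 1 + [I]/Ki.
α = Vmax/Vmax,app = 24.6/11.6 = 2.121.
Since α = 1 + [I]/Ki, [I]/Ki = 2.121 − 1 = 1.121 and Ki = 1.97/1.121 = 1.76 μM.

1.76 μM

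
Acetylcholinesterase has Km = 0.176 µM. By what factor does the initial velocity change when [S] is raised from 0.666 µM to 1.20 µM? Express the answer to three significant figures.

The fractional saturations are [S]/(Km+[S]) = 0.666/0.8420 = 0.7910 and 1.20/1.376 = 0.8721.
v₂/v₁ is just their ratio: 0.8721/0.7910 = 1.10.

1.10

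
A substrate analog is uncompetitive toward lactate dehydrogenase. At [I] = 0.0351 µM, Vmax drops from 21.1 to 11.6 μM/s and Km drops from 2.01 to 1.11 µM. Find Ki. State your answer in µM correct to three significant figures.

0.0429 µM

Uncompetitive: Vmax,app = Vmax/α (and Km,app = Km/α) with α = 1 + [I]/Ki.
α = Vmax/Vmax,app = 21.1/11.6 = 1.819.
Since α = 1 + [I]/Ki, [I]/Ki = 1.819 − 1 = 0.8190 and Ki = 0.0351/0.8190 = 0.0429 µM.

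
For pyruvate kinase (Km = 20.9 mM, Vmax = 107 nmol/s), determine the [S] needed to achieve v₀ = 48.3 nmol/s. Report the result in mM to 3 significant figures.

17.2 mM

The required fractional saturation is v/Vmax = 48.3/107 = 0.4514.
Then [S]/(Km+[S]) = 0.4514 ⇒ [S] = 20.9 × 0.4514/(1 − 0.4514) = 17.2 mM.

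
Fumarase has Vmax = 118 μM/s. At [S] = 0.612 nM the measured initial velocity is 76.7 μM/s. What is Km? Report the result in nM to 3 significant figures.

v/Vmax = 76.7/118 = 0.6500 = [S]/(Km+[S]).
So Km + [S] = [S]/0.6500 = 0.9415 nM, giving Km = 0.9415 − 0.612 = 0.330 nM.

0.330 nM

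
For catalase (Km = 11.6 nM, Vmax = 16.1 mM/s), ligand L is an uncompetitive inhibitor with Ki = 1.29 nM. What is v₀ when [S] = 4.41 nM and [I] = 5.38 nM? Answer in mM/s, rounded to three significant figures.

2.06 mM/s

α = 1 + [I]/Ki = 1 + 5.38/1.29 = 5.171.
For an uncompetitive inhibitor, both parameters are divided by α, giving Vmax/α and Km/α: Km,app = 2.24 nM, Vmax,app = 3.11 mM/s.
v = Vmax,app·[S]/(Km,app + [S]) = 3.11 × 4.41/(2.24 + 4.41) = 2.06 mM/s.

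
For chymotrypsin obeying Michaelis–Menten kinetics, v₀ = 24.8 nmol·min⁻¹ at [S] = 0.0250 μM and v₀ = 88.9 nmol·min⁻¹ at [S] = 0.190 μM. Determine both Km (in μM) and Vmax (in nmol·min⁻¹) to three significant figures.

Km = 0.122 μM; Vmax = 146 nmol·min⁻¹

From v = Vmax[S]/(Km+[S]), each point gives Vmax = v(Km+[S])/[S].
Equating: 24.8(Km+0.0250)/0.0250 = 88.9(Km+0.190)/0.190.
992.0·Km + 24.8 = 467.9·Km + 88.9, so (992.0 − 467.9)·Km = 88.9 − 24.8.
Km = 64.10/524.1 = 0.122 μM; then Vmax = 24.8(0.122+0.0250)/0.0250 = 146 nmol·min⁻¹.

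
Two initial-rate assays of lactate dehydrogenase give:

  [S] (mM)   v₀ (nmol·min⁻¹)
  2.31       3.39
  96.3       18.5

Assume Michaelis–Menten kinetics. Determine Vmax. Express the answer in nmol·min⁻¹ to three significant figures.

20.8 nmol·min⁻¹

In reciprocal form, 1/v = (Km/Vmax)·(1/[S]) + 1/Vmax. The two points give (1/[S], 1/v) = (0.4329, 0.2950) and (0.01038, 0.05405).
Slope = (0.2950 − 0.05405)/(0.4329 − 0.01038) = 0.5702; intercept = 0.2950 − 0.5702×0.4329 = 0.04813.
Vmax = 1/intercept = 20.8 nmol·min⁻¹; Km = slope × Vmax = 0.5702 × 20.8 = 11.8 mM.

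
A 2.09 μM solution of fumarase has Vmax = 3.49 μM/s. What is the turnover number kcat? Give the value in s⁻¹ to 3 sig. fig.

kcat = Vmax/[E]total = 3.49 μM/s / 2.09 μM = 1.67 s⁻¹.

1.67 s⁻¹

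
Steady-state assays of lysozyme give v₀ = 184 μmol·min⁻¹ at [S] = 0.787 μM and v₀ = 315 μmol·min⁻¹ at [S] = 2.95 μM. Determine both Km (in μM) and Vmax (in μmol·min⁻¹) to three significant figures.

Km = 1.03 μM; Vmax = 425 μmol·min⁻¹

In reciprocal form, 1/v = (Km/Vmax)·(1/[S]) + 1/Vmax. The two points give (1/[S], 1/v) = (1.271, 0.005435) and (0.3390, 0.003175).
Slope = (0.005435 − 0.003175)/(1.271 − 0.3390) = 0.002426; intercept = 0.005435 − 0.002426×1.271 = 0.002352.
Vmax = 1/intercept = 425 μmol·min⁻¹; Km = slope × Vmax = 0.002426 × 425 = 1.03 μM.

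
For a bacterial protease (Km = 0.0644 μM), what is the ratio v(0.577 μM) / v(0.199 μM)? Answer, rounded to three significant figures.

The fractional saturations are [S]/(Km+[S]) = 0.199/0.2634 = 0.7555 and 0.577/0.6414 = 0.8996.
v₂/v₁ is just their ratio: 0.8996/0.7555 = 1.19.

1.19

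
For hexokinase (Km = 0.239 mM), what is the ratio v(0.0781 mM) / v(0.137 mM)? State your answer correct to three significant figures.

Since Vmax cancels, v₂/v₁ = [S]₂(Km+[S]₁) / [S]₁(Km+[S]₂).
= 0.0781×(0.239+0.137) / (0.137×(0.239+0.0781)) = 0.02937/0.04344 = 0.676.

0.676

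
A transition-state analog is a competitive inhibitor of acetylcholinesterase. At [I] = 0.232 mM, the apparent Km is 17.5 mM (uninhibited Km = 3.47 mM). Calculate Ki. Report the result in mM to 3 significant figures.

0.0574 mM

Competitive: Km,app = α·Km with α = 1 + [I]/Ki.
α = Km,app/Km = 17.5/3.47 = 5.043.
Ki = [I]/(α − 1) = 0.232/4.043 = 0.0574 mM.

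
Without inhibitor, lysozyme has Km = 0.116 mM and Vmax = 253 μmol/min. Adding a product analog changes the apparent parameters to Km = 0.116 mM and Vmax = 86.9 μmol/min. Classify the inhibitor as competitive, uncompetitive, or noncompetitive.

noncompetitive

Vmax decreases (253 → 86.9 μmol/min) while Km is unchanged — pure noncompetitive inhibition.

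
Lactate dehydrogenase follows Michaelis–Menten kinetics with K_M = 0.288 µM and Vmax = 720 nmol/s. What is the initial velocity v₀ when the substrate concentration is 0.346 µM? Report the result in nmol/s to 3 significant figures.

[S]/(Km+[S]) = 0.346/0.6340 = 0.5457, the fractional saturation.
v = 0.5457 × Vmax = 0.5457 × 720 = 393 nmol/s.

393 nmol/s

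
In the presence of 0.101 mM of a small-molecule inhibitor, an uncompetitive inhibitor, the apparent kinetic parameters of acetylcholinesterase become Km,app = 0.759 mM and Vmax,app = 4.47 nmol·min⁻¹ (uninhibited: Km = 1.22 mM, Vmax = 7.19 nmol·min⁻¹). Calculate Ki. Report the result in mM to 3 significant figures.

0.166 mM

Uncompetitive: Vmax,app = Vmax/α (and Km,app = Km/α) with α = 1 + [I]/Ki.
α = Vmax/Vmax,app = 7.19/4.47 = 1.609.
Ki = [I]/(α − 1) = 0.101/0.6085 = 0.166 mM.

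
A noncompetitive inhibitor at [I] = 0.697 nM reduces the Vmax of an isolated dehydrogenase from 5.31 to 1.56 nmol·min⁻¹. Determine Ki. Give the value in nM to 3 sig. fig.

Noncompetitive: Vmax,app = Vmax/α with α = 1 + [I]/Ki.
α = Vmax/Vmax,app = 5.31/1.56 = 3.404.
Ki = [I]/(α − 1) = 0.697/2.404 = 0.290 nM.

0.290 nM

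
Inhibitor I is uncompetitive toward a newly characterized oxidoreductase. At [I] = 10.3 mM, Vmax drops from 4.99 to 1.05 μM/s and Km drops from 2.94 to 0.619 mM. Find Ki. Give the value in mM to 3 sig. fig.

2.74 mM

Uncompetitive: Vmax,app = Vmax/α (and Km,app = Km/α) with α = 1 + [I]/Ki.
α = Vmax/Vmax,app = 4.99/1.05 = 4.752.
Since α = 1 + [I]/Ki, [I]/Ki = 4.752 − 1 = 3.752 and Ki = 10.3/3.752 = 2.74 mM.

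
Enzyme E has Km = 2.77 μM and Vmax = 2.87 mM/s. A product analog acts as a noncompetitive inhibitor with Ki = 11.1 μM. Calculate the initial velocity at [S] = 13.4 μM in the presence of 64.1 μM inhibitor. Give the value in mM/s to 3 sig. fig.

0.351 mM/s

α = 1 + [I]/Ki = 1 + 64.1/11.1 = 6.775.
For a noncompetitive inhibitor, Vmax is reduced to Vmax/α while Km is unchanged: Km,app = 2.77 μM, Vmax,app = 0.424 mM/s.
v = Vmax,app·[S]/(Km,app + [S]) = 0.424 × 13.4/(2.77 + 13.4) = 0.351 mM/s.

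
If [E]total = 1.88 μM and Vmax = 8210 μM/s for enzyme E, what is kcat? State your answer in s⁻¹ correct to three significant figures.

kcat = Vmax/[E]total = 8210 μM/s / 1.88 μM = 4370 s⁻¹.

4370 s⁻¹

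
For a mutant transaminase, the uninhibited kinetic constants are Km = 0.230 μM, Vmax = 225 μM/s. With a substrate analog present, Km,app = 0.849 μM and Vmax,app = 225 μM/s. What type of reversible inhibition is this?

competitive

Km increases (0.230 → 0.849 μM) while Vmax is unchanged — the hallmark of competitive inhibition.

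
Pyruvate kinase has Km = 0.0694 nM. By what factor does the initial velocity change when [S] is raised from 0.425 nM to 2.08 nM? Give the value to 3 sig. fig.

1.13

The fractional saturations are [S]/(Km+[S]) = 0.425/0.4944 = 0.8596 and 2.08/2.149 = 0.9677.
v₂/v₁ is just their ratio: 0.9677/0.8596 = 1.13.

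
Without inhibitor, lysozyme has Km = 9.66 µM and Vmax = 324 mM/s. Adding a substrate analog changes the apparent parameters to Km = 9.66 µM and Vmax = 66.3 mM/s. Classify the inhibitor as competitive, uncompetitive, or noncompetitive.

Vmax decreases (324 → 66.3 mM/s) while Km is unchanged — pure noncompetitive inhibition.

noncompetitive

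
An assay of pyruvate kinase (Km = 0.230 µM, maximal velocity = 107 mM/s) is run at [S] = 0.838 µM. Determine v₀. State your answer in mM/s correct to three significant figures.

84.0 mM/s

[S]/(Km+[S]) = 0.838/1.068 = 0.7846, the fractional saturation.
v = 0.7846 × Vmax = 0.7846 × 107 = 84.0 mM/s.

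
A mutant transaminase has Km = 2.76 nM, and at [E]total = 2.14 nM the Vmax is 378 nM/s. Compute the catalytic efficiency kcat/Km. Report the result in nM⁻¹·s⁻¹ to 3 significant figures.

64.0 nM⁻¹·s⁻¹

kcat = Vmax/[E]total = 378/2.14 = 177 s⁻¹.
kcat/Km = 177/2.76 = 64.0 nM⁻¹·s⁻¹.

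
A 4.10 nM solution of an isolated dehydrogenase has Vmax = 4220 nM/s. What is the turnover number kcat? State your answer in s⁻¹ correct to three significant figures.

1030 s⁻¹

kcat = Vmax/[E]total = 4220 nM/s / 4.10 nM = 1030 s⁻¹.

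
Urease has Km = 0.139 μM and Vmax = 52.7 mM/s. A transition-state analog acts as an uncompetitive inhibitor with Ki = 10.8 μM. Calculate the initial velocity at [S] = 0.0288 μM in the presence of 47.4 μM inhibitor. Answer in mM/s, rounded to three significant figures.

α = 1 + [I]/Ki = 1 + 47.4/10.8 = 5.389.
For an uncompetitive inhibitor, both parameters are divided by α, giving Vmax/α and Km/α: Km,app = 0.0258 μM, Vmax,app = 9.78 mM/s.
v = Vmax,app·[S]/(Km,app + [S]) = 9.78 × 0.0288/(0.0258 + 0.0288) = 5.16 mM/s.

5.16 mM/s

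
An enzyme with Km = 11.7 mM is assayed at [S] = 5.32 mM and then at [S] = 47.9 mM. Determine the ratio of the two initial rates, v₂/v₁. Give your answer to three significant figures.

2.57

The fractional saturations are [S]/(Km+[S]) = 5.32/17.02 = 0.3126 and 47.9/59.60 = 0.8037.
v₂/v₁ is just their ratio: 0.8037/0.3126 = 2.57.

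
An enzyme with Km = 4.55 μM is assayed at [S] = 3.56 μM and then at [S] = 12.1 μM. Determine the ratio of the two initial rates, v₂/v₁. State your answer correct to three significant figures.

The fractional saturations are [S]/(Km+[S]) = 3.56/8.110 = 0.4390 and 12.1/16.65 = 0.7267.
v₂/v₁ is just their ratio: 0.7267/0.4390 = 1.66.

1.66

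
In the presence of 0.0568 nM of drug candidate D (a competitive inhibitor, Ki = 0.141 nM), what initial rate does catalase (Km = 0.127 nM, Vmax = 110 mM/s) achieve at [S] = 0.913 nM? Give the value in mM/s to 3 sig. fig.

92.0 mM/s

With α = 1 + [I]/Ki = 1 + 0.0568/0.141 = 1.403, the competitive rate law is v = Vmax[S] / (αKm + [S]).
v = 110×0.913 / (1.403×0.127 + 0.913) = 100.4/1.091 = 92.0 mM/s.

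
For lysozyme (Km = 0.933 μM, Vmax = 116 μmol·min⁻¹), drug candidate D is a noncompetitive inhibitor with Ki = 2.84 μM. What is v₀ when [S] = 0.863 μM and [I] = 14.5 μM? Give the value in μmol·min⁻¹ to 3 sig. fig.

9.13 μmol·min⁻¹

With α = 1 + [I]/Ki = 1 + 14.5/2.84 = 6.106, the noncompetitive rate law is v = (Vmax/α)·[S] / (Km + [S]).
v = (116/6.106)×0.863 / (0.933 + 0.863) = 16.40/1.796 = 9.13 μmol·min⁻¹.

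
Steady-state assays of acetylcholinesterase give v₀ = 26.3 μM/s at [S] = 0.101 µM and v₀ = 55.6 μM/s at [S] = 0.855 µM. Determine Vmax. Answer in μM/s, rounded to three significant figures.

In reciprocal form, 1/v = (Km/Vmax)·(1/[S]) + 1/Vmax. The two points give (1/[S], 1/v) = (9.901, 0.03802) and (1.170, 0.01799).
Slope = (0.03802 − 0.01799)/(9.901 − 1.170) = 0.002295; intercept = 0.03802 − 0.002295×9.901 = 0.01530.
Vmax = 1/intercept = 65.4 μM/s; Km = slope × Vmax = 0.002295 × 65.4 = 0.150 µM.

65.4 μM/s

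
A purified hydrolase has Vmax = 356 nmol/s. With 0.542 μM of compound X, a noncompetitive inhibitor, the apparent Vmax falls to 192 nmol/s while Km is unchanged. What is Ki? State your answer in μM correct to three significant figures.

0.635 μM

Noncompetitive: Vmax,app = Vmax/α with α = 1 + [I]/Ki.
α = Vmax/Vmax,app = 356/192 = 1.854.
Ki = [I]/(α − 1) = 0.542/0.8542 = 0.635 μM.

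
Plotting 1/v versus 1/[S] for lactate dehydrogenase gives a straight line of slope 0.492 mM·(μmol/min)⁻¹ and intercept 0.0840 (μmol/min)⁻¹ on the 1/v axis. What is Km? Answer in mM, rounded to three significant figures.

5.86 mM

y-intercept = 1/Vmax ⇒ Vmax = 11.9 μmol/min; slope = Km/Vmax ⇒ Km = slope × Vmax.
Km = 0.492 × 11.9 = 5.86 mM.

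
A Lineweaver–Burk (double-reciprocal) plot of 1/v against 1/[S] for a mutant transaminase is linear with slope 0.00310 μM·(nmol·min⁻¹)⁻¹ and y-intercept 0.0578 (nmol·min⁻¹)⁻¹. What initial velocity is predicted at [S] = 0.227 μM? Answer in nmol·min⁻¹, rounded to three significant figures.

14.0 nmol·min⁻¹

The y-intercept is 1/Vmax, so Vmax = 1/0.0578 = 17.3 nmol·min⁻¹.
The slope is Km/Vmax, so Km = 0.00310 × 17.3 = 0.0536 μM.
Then v = 17.3 × 0.227/(0.0536 + 0.227) = 14.0 nmol·min⁻¹.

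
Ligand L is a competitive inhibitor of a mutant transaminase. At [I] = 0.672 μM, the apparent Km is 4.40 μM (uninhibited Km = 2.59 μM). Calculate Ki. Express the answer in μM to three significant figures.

Competitive: Km,app = α·Km with α = 1 + [I]/Ki.
α = Km,app/Km = 4.40/2.59 = 1.699.
Ki = [I]/(α − 1) = 0.672/0.6988 = 0.962 μM.

0.962 μM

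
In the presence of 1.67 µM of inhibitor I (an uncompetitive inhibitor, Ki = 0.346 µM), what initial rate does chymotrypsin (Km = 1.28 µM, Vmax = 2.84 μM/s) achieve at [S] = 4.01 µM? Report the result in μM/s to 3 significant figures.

0.462 μM/s

α = 1 + [I]/Ki = 1 + 1.67/0.346 = 5.827.
For an uncompetitive inhibitor, both parameters are divided by α, giving Vmax/α and Km/α: Km,app = 0.220 µM, Vmax,app = 0.487 μM/s.
v = Vmax,app·[S]/(Km,app + [S]) = 0.487 × 4.01/(0.220 + 4.01) = 0.462 μM/s.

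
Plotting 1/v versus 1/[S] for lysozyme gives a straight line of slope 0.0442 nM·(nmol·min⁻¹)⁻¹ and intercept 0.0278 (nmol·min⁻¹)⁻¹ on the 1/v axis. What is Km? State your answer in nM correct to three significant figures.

y-intercept = 1/Vmax ⇒ Vmax = 36.0 nmol·min⁻¹; slope = Km/Vmax ⇒ Km = slope × Vmax.
Km = 0.0442 × 36.0 = 1.59 nM.

1.59 nM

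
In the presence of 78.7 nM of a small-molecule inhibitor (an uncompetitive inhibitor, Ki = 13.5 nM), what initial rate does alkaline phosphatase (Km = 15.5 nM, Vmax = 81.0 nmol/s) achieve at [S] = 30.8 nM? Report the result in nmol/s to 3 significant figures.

11.0 nmol/s

α = 1 + [I]/Ki = 1 + 78.7/13.5 = 6.830.
For an uncompetitive inhibitor, both parameters are divided by α, giving Vmax/α and Km/α: Km,app = 2.27 nM, Vmax,app = 11.9 nmol/s.
v = Vmax,app·[S]/(Km,app + [S]) = 11.9 × 30.8/(2.27 + 30.8) = 11.0 nmol/s.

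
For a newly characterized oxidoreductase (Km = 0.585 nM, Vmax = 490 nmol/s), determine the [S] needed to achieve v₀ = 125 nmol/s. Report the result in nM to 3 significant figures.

Rearranging v = Vmax[S]/(Km+[S]) gives [S] = Km·v/(Vmax − v).
[S] = 0.585 × 125 / (490 − 125) = 73.12/365.0 = 0.200 nM.

0.200 nM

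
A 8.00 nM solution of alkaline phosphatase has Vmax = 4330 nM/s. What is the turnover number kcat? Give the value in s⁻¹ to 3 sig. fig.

541 s⁻¹

kcat = Vmax/[E]total = 4330 nM/s / 8.00 nM = 541 s⁻¹.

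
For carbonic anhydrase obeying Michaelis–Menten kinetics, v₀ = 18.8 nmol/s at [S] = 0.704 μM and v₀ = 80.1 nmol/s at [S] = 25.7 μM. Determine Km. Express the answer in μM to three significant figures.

2.60 μM

In reciprocal form, 1/v = (Km/Vmax)·(1/[S]) + 1/Vmax. The two points give (1/[S], 1/v) = (1.420, 0.05319) and (0.03891, 0.01248).
Slope = (0.05319 − 0.01248)/(1.420 − 0.03891) = 0.02946; intercept = 0.05319 − 0.02946×1.420 = 0.01134.
Vmax = 1/intercept = 88.2 nmol/s; Km = slope × Vmax = 0.02946 × 88.2 = 2.60 μM.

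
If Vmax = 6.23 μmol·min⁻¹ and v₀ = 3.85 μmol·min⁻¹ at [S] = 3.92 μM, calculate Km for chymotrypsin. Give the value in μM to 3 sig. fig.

v/Vmax = 3.85/6.23 = 0.6180 = [S]/(Km+[S]).
So Km + [S] = [S]/0.6180 = 6.343 μM, giving Km = 6.343 − 3.92 = 2.42 μM.

2.42 μM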